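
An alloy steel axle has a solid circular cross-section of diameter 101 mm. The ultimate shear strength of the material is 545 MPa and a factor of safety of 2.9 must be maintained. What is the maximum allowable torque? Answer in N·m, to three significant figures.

τ_allow = 545/2.9 = 187.9 MPa.
For a solid shaft T_allow = τ_allow·πd³/16; πd³/16 = π×101³/16 = 202300 mm³.
T_allow = 187.9×202300 = 3.802×10^7 N·mm = 38020 N·m.

T_allow = 38000 N·m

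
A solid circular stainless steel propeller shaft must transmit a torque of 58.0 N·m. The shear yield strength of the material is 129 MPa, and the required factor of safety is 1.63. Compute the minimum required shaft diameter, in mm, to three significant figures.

Allowable shear stress τ_allow = 129/1.63 = 79.14 MPa.
For a solid shaft τ = 16T/(πd³), so d³ = 16T/(π τ_allow) = 16×58000/(π×79.14) = 3732 mm³.
d = (3732)^(1/3) = 15.51 mm.

d = 15.5 mm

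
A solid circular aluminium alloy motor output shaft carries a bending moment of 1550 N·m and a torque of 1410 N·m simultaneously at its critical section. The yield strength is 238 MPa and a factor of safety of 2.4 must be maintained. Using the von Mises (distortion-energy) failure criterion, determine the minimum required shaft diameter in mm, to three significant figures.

σ_allow = σ_y/n = 238/2.4 = 99.17 MPa.
For a solid shaft σ_b = 32M/(πd³) and τ = 16T/(πd³), so the von Mises stress is σ' = (16/πd³)·√(4M²+3T²).
√(4M²+3T²) = √(4×(1.550×10^6)² + 3×(1.410×10^6)²) = 3.946×10^6 N·mm.
d³ = 16×3.946×10^6/(π×99.17) = 202700 mm³.
d = 58.74 mm.

d = 58.7 mm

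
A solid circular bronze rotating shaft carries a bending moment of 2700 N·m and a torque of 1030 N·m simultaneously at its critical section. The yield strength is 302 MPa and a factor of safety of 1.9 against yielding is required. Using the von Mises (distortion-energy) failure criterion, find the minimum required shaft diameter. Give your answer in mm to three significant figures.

d = 56.7 mm

σ_allow = σ_y/n = 302/1.9 = 158.9 MPa.
For a solid shaft σ_b = 32M/(πd³) and τ = 16T/(πd³), so the von Mises stress is σ' = (16/πd³)·√(4M²+3T²).
√(4M²+3T²) = √(4×(2.700×10^6)² + 3×(1.030×10^6)²) = 5.687×10^6 N·mm.
d³ = 16×5.687×10^6/(π×158.9) = 182200 mm³.
d = 56.69 mm.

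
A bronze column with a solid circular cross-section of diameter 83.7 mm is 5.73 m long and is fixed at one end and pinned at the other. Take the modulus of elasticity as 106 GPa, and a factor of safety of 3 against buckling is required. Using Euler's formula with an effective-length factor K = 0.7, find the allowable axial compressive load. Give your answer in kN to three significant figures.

P_allow = 52.2 kN

I = πd⁴/64 = π×83.7⁴/64 = 2.409×10^6 mm⁴.
Effective length L_e = KL = 0.7×5.73 m = 4011 mm.
Euler critical load P_cr = π²EI/L_e² = π²×106000×2.409×10^6/4011² = 156700 N.
P_allow = P_cr/n = 156700/3 = 52220 N.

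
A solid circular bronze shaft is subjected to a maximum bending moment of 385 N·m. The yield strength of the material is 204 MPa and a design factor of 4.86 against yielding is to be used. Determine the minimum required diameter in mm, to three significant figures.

σ_allow = 204/4.86 = 41.98 MPa.
For a solid circular section σ = 32M/(πd³), so d³ = 32M/(π σ_allow) = 32×385000/(π×41.98) = 93430 mm³.
d = 45.38 mm.

d = 45.4 mm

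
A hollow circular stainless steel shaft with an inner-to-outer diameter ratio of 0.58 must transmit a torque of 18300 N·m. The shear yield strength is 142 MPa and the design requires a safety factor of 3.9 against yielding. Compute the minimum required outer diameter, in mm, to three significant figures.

τ_allow = 142/3.9 = 36.41 MPa.
For a hollow shaft τ = 16T/[πd_o³(1−k⁴)] with k = 0.58, so 1−k⁴ = 0.8868.
d_o³ = 16T/[π τ_allow (1−k⁴)] = 16×1.8300×10^7/(π×36.41×0.8868) = 2.886×10^6 mm³.
d_o = 142.4 mm.

d_o = 142 mm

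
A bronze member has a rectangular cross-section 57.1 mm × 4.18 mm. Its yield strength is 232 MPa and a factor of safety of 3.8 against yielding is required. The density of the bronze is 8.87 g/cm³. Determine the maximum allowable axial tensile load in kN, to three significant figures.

F_allow = 14.6 kN

σ_allow = 232/3.8 = 61.05 MPa.
A = 57.1×4.18 = 238.7 mm².
F_allow = σ_allow × A = 61.05×238.7 = 14570 N.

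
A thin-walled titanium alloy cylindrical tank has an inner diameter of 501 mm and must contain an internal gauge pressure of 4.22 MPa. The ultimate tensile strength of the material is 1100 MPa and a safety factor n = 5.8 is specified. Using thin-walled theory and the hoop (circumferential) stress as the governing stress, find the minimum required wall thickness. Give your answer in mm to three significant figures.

t = 5.57 mm

σ_allow = 1100/5.8 = 189.7 MPa.
Hoop stress σ_h = pD/(2t), so t = pD/(2σ_allow) = 4.22×501/(2×189.7) = 5.574 mm.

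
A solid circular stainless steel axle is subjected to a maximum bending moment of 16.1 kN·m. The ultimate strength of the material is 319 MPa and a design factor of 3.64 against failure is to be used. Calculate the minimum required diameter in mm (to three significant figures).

d = 123 mm

σ_allow = 319/3.64 = 87.64 MPa.
For a solid circular section σ = 32M/(πd³), so d³ = 32M/(π σ_allow) = 32×1.6100×10^7/(π×87.64) = 1.871×10^6 mm³.
d = 123.2 mm.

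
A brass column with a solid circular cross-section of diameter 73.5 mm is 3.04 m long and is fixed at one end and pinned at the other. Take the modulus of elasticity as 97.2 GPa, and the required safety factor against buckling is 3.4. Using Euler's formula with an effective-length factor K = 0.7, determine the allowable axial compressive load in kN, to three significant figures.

I = πd⁴/64 = π×73.5⁴/64 = 1.433×10^6 mm⁴.
Effective length L_e = KL = 0.7×3.04 m = 2128 mm.
Euler critical load P_cr = π²EI/L_e² = π²×97200×1.433×10^6/2128² = 303500 N.
P_allow = P_cr/n = 303500/3.4 = 89260 N.

P_allow = 89.3 kN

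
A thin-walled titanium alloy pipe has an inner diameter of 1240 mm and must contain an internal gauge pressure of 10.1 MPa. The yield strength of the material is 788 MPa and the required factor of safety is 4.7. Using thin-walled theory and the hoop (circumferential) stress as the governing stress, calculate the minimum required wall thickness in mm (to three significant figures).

t = 37.3 mm

σ_allow = 788/4.7 = 167.7 MPa.
Hoop stress σ_h = pD/(2t), so t = pD/(2σ_allow) = 10.1×1240/(2×167.7) = 37.35 mm.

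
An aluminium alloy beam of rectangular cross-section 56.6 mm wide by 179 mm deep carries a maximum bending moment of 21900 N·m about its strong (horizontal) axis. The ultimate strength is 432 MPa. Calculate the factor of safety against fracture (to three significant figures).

n = 5.96

Section modulus S = bh²/6 = 56.6×179²/6 = 302300 mm³.
σ = M/S = 2.1900×10^7/302300 = 72.46 MPa.
n = 432/72.46 = 5.962.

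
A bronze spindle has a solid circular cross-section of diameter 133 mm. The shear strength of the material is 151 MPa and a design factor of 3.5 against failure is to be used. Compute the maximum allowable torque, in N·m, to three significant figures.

T_allow = 19900 N·m

τ_allow = 151/3.5 = 43.14 MPa.
For a solid shaft T_allow = τ_allow·πd³/16; πd³/16 = π×133³/16 = 461900 mm³.
T_allow = 43.14×461900 = 1.993×10^7 N·mm = 19930 N·m.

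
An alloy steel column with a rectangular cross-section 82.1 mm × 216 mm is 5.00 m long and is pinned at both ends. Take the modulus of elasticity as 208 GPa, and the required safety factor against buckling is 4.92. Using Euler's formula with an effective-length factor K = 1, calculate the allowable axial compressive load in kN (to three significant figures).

Buckling occurs about the weak axis: I_min = h·b³/12 = 216×82.1³/12 = 9.961×10^6 mm⁴ (b = 82.1 mm is the smaller dimension).
Effective length L_e = KL = 1×5.00 m = 5000 mm.
Euler critical load P_cr = π²EI/L_e² = π²×208000×9.961×10^6/5000² = 817900 N.
P_allow = P_cr/n = 817900/4.92 = 166200 N.

P_allow = 166 kN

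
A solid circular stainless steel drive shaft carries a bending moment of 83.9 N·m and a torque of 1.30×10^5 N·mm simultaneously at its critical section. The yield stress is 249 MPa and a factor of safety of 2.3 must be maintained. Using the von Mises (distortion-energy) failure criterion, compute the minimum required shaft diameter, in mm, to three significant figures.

σ_allow = σ_y/n = 249/2.3 = 108.3 MPa.
For a solid shaft σ_b = 32M/(πd³) and τ = 16T/(πd³), so the von Mises stress is σ' = (16/πd³)·√(4M²+3T²).
√(4M²+3T²) = √(4×(83900)² + 3×(130000)²) = 280800 N·mm.
d³ = 16×280800/(π×108.3) = 13210 mm³.
d = 23.64 mm.

d = 23.6 mm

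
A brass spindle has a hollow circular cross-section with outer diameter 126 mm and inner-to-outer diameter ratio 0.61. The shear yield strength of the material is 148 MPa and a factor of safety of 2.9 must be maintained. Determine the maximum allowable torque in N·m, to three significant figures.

T_allow = 17300 N·m

τ_allow = 148/2.9 = 51.03 MPa.
For a hollow shaft T_allow = τ_allow·πd_o³(1−k⁴)/16 with 1−k⁴ = 0.8615, so πd_o³(1−k⁴)/16 = 338400 mm³.
T_allow = 51.03×338400 = 1.727×10^7 N·mm = 17270 N·m.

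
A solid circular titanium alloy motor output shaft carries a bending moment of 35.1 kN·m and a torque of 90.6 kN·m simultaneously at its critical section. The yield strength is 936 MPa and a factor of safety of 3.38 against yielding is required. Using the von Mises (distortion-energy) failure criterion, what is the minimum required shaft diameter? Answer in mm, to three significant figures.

d = 147 mm

σ_allow = σ_y/n = 936/3.38 = 276.9 MPa.
For a solid shaft σ_b = 32M/(πd³) and τ = 16T/(πd³), so the von Mises stress is σ' = (16/πd³)·√(4M²+3T²).
√(4M²+3T²) = √(4×(3.510×10^7)² + 3×(9.060×10^7)²) = 1.719×10^8 N·mm.
d³ = 16×1.719×10^8/(π×276.9) = 3.162×10^6 mm³.
d = 146.8 mm.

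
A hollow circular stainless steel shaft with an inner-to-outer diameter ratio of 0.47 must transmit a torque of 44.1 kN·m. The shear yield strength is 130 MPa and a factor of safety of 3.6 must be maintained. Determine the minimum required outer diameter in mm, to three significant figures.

τ_allow = 130/3.6 = 36.11 MPa.
For a hollow shaft τ = 16T/[πd_o³(1−k⁴)] with k = 0.47, so 1−k⁴ = 0.9512.
d_o³ = 16T/[π τ_allow (1−k⁴)] = 16×4.4100×10^7/(π×36.11×0.9512) = 6.539×10^6 mm³.
d_o = 187.0 mm.

d_o = 187 mm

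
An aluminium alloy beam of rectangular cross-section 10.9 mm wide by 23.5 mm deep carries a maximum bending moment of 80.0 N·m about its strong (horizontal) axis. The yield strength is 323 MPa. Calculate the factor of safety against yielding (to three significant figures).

n = 4.05

Section modulus S = bh²/6 = 10.9×23.5²/6 = 1003 mm³.
σ = M/S = 80000/1003 = 79.74 MPa.
n = 323/79.74 = 4.051.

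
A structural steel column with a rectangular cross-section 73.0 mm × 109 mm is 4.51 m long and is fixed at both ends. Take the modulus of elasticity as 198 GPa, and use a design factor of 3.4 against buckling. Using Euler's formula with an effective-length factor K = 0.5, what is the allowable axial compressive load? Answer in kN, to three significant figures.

P_allow = 399 kN

Buckling occurs about the weak axis: I_min = h·b³/12 = 109×73.0³/12 = 3.534×10^6 mm⁴ (b = 73.0 mm is the smaller dimension).
Effective length L_e = KL = 0.5×4.51 m = 2255 mm.
Euler critical load P_cr = π²EI/L_e² = π²×198000×3.534×10^6/2255² = 1.358×10^6 N.
P_allow = P_cr/n = 1.358×10^6/3.4 = 399400 N.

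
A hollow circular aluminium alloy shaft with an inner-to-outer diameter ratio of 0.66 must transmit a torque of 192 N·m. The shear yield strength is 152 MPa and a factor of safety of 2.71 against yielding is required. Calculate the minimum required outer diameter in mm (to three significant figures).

τ_allow = 152/2.71 = 56.09 MPa.
For a hollow shaft τ = 16T/[πd_o³(1−k⁴)] with k = 0.66, so 1−k⁴ = 0.8103.
d_o³ = 16T/[π τ_allow (1−k⁴)] = 16×192000/(π×56.09×0.8103) = 21520 mm³.
d_o = 27.81 mm.

d_o = 27.8 mm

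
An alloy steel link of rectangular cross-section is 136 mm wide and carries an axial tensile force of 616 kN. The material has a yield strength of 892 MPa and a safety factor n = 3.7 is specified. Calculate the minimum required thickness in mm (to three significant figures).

σ_allow = 892/3.7 = 241.1 MPa.
Required area A = F/σ_allow = 616000/241.1 = 2555 mm².
t = A/w = 2555/136 = 18.79 mm.

t = 18.8 mm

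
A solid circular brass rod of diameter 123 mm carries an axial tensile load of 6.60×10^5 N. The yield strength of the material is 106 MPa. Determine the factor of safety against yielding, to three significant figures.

n = 1.91

A = πd²/4 = 11880 mm².
σ = F/A = 660000/11880 = 55.54 MPa.
n = 106/55.54 = 1.908.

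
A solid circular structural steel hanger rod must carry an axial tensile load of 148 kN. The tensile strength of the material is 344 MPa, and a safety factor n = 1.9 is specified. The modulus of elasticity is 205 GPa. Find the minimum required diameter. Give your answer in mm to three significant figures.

d = 32.3 mm

Allowable stress σ_allow = 344/1.9 = 181.1 MPa.
Required area A = F/σ_allow = 148000/181.1 = 817.4 mm².
A = πd²/4 → d = √(4A/π) = 32.26 mm.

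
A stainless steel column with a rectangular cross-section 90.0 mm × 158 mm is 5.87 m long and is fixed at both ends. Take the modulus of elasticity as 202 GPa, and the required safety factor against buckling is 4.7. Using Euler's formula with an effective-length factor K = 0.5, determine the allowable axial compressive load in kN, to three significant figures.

Buckling occurs about the weak axis: I_min = h·b³/12 = 158×90.0³/12 = 9.598×10^6 mm⁴ (b = 90.0 mm is the smaller dimension).
Effective length L_e = KL = 0.5×5.87 m = 2935 mm.
Euler critical load P_cr = π²EI/L_e² = π²×202000×9.598×10^6/2935² = 2.221×10^6 N.
P_allow = P_cr/n = 2.221×10^6/4.7 = 472700 N.

P_allow = 473 kN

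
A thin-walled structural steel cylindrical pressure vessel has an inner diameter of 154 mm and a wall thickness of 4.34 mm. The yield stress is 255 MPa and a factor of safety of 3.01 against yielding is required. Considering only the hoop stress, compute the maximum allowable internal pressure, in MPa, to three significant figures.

p_allow = 4.77 MPa

σ_allow = 255/3.01 = 84.72 MPa.
σ_h = pD/(2t) → p_allow = 2σ_allow t/D = 2×84.72×4.34/154 = 4.775 MPa.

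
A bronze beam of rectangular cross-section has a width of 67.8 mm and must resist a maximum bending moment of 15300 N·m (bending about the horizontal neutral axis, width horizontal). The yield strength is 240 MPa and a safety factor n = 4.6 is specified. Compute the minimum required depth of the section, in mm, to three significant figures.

h = 161 mm

σ_allow = 240/4.6 = 52.17 MPa.
For a rectangular section σ = 6M/(bh²), so h² = 6M/(b σ_allow) = 6×1.5300×10^7/(67.8×52.17) = 25950 mm².
h = 161.1 mm.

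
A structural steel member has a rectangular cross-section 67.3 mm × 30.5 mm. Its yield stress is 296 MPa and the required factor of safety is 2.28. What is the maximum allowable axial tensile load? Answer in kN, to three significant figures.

σ_allow = 296/2.28 = 129.8 MPa.
A = 67.3×30.5 = 2053 mm².
F_allow = σ_allow × A = 129.8×2053 = 266500 N.

F_allow = 266 kN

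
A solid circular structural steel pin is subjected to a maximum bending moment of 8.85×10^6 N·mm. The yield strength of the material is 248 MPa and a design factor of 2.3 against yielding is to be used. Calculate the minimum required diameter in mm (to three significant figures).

d = 94.2 mm

σ_allow = 248/2.3 = 107.8 MPa.
For a solid circular section σ = 32M/(πd³), so d³ = 32M/(π σ_allow) = 32×8850000/(π×107.8) = 836000 mm³.
d = 94.20 mm.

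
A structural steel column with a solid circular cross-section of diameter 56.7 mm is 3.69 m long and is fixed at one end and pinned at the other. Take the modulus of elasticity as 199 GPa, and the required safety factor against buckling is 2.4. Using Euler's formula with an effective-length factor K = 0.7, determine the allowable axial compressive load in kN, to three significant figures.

I = πd⁴/64 = π×56.7⁴/64 = 507300 mm⁴.
Effective length L_e = KL = 0.7×3.69 m = 2583 mm.
Euler critical load P_cr = π²EI/L_e² = π²×199000×507300/2583² = 149400 N.
P_allow = P_cr/n = 149400/2.4 = 62230 N.

P_allow = 62.2 kN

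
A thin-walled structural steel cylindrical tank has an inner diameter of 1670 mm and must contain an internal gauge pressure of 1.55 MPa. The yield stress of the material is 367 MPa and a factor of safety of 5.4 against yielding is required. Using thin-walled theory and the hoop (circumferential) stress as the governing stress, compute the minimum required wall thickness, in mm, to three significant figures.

t = 19.0 mm

σ_allow = 367/5.4 = 67.96 MPa.
Hoop stress σ_h = pD/(2t), so t = pD/(2σ_allow) = 1.55×1670/(2×67.96) = 19.04 mm.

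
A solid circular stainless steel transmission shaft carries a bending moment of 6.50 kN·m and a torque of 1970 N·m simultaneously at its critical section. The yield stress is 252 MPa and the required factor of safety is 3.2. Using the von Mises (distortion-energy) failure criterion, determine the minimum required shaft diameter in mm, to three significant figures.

σ_allow = σ_y/n = 252/3.2 = 78.75 MPa.
For a solid shaft σ_b = 32M/(πd³) and τ = 16T/(πd³), so the von Mises stress is σ' = (16/πd³)·√(4M²+3T²).
√(4M²+3T²) = √(4×(6.500×10^6)² + 3×(1.970×10^6)²) = 1.344×10^7 N·mm.
d³ = 16×1.344×10^7/(π×78.75) = 869200 mm³.
d = 95.44 mm.

d = 95.4 mm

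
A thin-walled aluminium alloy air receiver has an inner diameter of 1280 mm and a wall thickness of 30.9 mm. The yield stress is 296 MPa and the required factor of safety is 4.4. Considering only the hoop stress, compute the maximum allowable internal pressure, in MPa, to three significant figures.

σ_allow = 296/4.4 = 67.27 MPa.
σ_h = pD/(2t) → p_allow = 2σ_allow t/D = 2×67.27×30.9/1280 = 3.248 MPa.

p_allow = 3.25 MPa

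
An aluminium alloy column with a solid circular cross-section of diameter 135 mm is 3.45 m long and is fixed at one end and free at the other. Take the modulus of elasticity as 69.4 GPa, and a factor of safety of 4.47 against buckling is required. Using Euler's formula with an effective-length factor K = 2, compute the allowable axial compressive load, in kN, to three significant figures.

P_allow = 52.5 kN

I = πd⁴/64 = π×135⁴/64 = 1.630×10^7 mm⁴.
Effective length L_e = KL = 2×3.45 m = 6900 mm.
Euler critical load P_cr = π²EI/L_e² = π²×69400×1.630×10^7/6900² = 234600 N.
P_allow = P_cr/n = 234600/4.47 = 52480 N.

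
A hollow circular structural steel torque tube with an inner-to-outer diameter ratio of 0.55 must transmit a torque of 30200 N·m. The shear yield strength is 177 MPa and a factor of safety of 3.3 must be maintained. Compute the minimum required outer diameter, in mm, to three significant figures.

d_o = 147 mm

τ_allow = 177/3.3 = 53.64 MPa.
For a hollow shaft τ = 16T/[πd_o³(1−k⁴)] with k = 0.55, so 1−k⁴ = 0.9085.
d_o³ = 16T/[π τ_allow (1−k⁴)] = 16×3.0200×10^7/(π×53.64×0.9085) = 3.156×10^6 mm³.
d_o = 146.7 mm.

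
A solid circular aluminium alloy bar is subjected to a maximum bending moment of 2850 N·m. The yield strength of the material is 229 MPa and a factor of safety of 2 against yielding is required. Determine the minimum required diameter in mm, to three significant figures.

σ_allow = 229/2 = 114.5 MPa.
For a solid circular section σ = 32M/(πd³), so d³ = 32M/(π σ_allow) = 32×2850000/(π×114.5) = 253500 mm³.
d = 63.29 mm.

d = 63.3 mm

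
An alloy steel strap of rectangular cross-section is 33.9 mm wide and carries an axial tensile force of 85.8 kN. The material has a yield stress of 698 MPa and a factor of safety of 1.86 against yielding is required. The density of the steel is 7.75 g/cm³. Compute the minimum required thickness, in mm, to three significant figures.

σ_allow = 698/1.86 = 375.3 MPa.
Required area A = F/σ_allow = 85800/375.3 = 228.6 mm².
t = A/w = 228.6/33.9 = 6.744 mm.

t = 6.74 mm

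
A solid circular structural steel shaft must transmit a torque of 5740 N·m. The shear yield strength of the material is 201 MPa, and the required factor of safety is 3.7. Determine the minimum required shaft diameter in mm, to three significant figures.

Allowable shear stress τ_allow = 201/3.7 = 54.32 MPa.
For a solid shaft τ = 16T/(πd³), so d³ = 16T/(π τ_allow) = 16×5740000/(π×54.32) = 538100 mm³.
d = (538100)^(1/3) = 81.34 mm.

d = 81.3 mm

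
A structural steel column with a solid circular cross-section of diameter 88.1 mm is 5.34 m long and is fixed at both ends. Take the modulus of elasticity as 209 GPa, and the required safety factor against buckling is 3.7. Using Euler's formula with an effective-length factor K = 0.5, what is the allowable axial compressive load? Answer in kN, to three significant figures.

I = πd⁴/64 = π×88.1⁴/64 = 2.957×10^6 mm⁴.
Effective length L_e = KL = 0.5×5.34 m = 2670 mm.
Euler critical load P_cr = π²EI/L_e² = π²×209000×2.957×10^6/2670² = 855700 N.
P_allow = P_cr/n = 855700/3.7 = 231300 N.

P_allow = 231 kN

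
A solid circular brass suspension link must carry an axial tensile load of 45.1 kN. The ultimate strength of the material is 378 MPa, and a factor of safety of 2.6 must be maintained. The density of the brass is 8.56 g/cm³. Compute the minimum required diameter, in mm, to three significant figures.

Allowable stress σ_allow = 378/2.6 = 145.4 MPa.
Required area A = F/σ_allow = 45100/145.4 = 310.2 mm².
A = πd²/4 → d = √(4A/π) = 19.87 mm.

d = 19.9 mm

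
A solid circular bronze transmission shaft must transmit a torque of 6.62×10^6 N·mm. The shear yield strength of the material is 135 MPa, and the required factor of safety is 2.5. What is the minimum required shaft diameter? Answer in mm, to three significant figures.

d = 85.5 mm

Allowable shear stress τ_allow = 135/2.5 = 54.00 MPa.
For a solid shaft τ = 16T/(πd³), so d³ = 16T/(π τ_allow) = 16×6620000/(π×54.00) = 624400 mm³.
d = (624400)^(1/3) = 85.47 mm.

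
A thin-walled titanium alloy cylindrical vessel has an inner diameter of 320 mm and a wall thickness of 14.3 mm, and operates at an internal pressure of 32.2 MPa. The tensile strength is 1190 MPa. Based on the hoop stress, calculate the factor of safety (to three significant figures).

σ_h = pD/(2t) = 32.2×320/(2×14.3) = 360.3 MPa.
n = 1190/360.3 = 3.303.

n = 3.30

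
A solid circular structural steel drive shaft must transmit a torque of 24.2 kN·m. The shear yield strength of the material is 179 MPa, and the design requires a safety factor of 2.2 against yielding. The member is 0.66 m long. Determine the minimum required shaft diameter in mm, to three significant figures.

Allowable shear stress τ_allow = 179/2.2 = 81.36 MPa.
For a solid shaft τ = 16T/(πd³), so d³ = 16T/(π τ_allow) = 16×2.4200×10^7/(π×81.36) = 1.515×10^6 mm³.
d = (1.515×10^6)^(1/3) = 114.8 mm.

d = 115 mm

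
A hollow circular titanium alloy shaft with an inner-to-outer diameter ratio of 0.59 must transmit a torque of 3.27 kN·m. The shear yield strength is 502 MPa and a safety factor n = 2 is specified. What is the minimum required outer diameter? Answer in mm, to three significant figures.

τ_allow = 502/2 = 251.0 MPa.
For a hollow shaft τ = 16T/[πd_o³(1−k⁴)] with k = 0.59, so 1−k⁴ = 0.8788.
d_o³ = 16T/[π τ_allow (1−k⁴)] = 16×3270000/(π×251.0×0.8788) = 75500 mm³.
d_o = 42.26 mm.

d_o = 42.3 mm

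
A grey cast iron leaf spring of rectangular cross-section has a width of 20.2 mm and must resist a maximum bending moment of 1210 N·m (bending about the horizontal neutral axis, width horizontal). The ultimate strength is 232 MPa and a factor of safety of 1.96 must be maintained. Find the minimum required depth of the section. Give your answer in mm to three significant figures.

σ_allow = 232/1.96 = 118.4 MPa.
For a rectangular section σ = 6M/(bh²), so h² = 6M/(b σ_allow) = 6×1210000/(20.2×118.4) = 3036 mm².
h = 55.10 mm.

h = 55.1 mm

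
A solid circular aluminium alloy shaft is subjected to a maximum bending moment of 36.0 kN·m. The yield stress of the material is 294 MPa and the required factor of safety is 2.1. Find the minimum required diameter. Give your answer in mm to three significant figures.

d = 138 mm

σ_allow = 294/2.1 = 140.0 MPa.
For a solid circular section σ = 32M/(πd³), so d³ = 32M/(π σ_allow) = 32×3.6000×10^7/(π×140.0) = 2.619×10^6 mm³.
d = 137.8 mm.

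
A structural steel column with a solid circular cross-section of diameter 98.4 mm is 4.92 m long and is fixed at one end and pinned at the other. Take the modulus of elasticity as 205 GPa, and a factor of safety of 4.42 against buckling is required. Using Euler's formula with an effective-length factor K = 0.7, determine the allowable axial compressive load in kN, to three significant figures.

I = πd⁴/64 = π×98.4⁴/64 = 4.602×10^6 mm⁴.
Effective length L_e = KL = 0.7×4.92 m = 3444 mm.
Euler critical load P_cr = π²EI/L_e² = π²×205000×4.602×10^6/3444² = 785000 N.
P_allow = P_cr/n = 785000/4.42 = 177600 N.

P_allow = 178 kN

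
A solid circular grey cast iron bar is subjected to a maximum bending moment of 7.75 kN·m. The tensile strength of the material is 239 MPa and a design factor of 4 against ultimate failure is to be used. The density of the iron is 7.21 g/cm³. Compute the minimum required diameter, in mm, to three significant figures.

σ_allow = 239/4 = 59.75 MPa.
For a solid circular section σ = 32M/(πd³), so d³ = 32M/(π σ_allow) = 32×7750000/(π×59.75) = 1.321×10^6 mm³.
d = 109.7 mm.

d = 110 mm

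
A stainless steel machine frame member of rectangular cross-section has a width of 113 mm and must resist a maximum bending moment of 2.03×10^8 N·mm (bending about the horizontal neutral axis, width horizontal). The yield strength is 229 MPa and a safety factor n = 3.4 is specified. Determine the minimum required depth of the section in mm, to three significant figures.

σ_allow = 229/3.4 = 67.35 MPa.
For a rectangular section σ = 6M/(bh²), so h² = 6M/(b σ_allow) = 6×2.0300×10^8/(113×67.35) = 160000 mm².
h = 400.0 mm.

h = 400 mm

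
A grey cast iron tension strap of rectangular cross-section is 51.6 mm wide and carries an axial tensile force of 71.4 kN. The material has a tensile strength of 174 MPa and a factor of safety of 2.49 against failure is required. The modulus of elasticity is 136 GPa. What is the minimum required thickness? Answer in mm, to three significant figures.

σ_allow = 174/2.49 = 69.88 MPa.
Required area A = F/σ_allow = 71400/69.88 = 1022 mm².
t = A/w = 1022/51.6 = 19.80 mm.

t = 19.8 mm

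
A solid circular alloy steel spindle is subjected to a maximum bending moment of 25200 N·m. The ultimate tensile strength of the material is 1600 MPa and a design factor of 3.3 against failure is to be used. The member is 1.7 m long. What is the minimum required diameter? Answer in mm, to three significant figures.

σ_allow = 1600/3.3 = 484.8 MPa.
For a solid circular section σ = 32M/(πd³), so d³ = 32M/(π σ_allow) = 32×2.5200×10^7/(π×484.8) = 529400 mm³.
d = 80.90 mm.

d = 80.9 mm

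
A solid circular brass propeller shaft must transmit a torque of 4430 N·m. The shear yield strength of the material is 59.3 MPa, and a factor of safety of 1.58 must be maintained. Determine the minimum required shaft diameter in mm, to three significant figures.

Allowable shear stress τ_allow = 59.3/1.58 = 37.53 MPa.
For a solid shaft τ = 16T/(πd³), so d³ = 16T/(π τ_allow) = 16×4430000/(π×37.53) = 601100 mm³.
d = (601100)^(1/3) = 84.40 mm.

d = 84.4 mm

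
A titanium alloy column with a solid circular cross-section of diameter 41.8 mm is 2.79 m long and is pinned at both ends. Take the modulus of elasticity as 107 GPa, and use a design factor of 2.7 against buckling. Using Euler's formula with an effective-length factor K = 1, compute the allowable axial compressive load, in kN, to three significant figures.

I = πd⁴/64 = π×41.8⁴/64 = 149900 mm⁴.
Effective length L_e = KL = 1×2.79 m = 2790 mm.
Euler critical load P_cr = π²EI/L_e² = π²×107000×149900/2790² = 20330 N.
P_allow = P_cr/n = 20330/2.7 = 7530 N.

P_allow = 7.53 kN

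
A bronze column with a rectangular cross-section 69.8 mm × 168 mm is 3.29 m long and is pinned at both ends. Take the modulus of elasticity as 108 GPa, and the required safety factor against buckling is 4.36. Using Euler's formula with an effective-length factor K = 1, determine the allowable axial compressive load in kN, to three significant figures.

Buckling occurs about the weak axis: I_min = h·b³/12 = 168×69.8³/12 = 4.761×10^6 mm⁴ (b = 69.8 mm is the smaller dimension).
Effective length L_e = KL = 1×3.29 m = 3290 mm.
Euler critical load P_cr = π²EI/L_e² = π²×108000×4.761×10^6/3290² = 468800 N.
P_allow = P_cr/n = 468800/4.36 = 107500 N.

P_allow = 108 kN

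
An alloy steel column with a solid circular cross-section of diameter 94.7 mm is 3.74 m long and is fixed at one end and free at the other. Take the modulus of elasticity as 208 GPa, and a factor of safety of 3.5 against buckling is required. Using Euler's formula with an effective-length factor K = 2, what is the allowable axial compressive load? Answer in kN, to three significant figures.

P_allow = 41.4 kN

I = πd⁴/64 = π×94.7⁴/64 = 3.948×10^6 mm⁴.
Effective length L_e = KL = 2×3.74 m = 7480 mm.
Euler critical load P_cr = π²EI/L_e² = π²×208000×3.948×10^6/7480² = 144900 N.
P_allow = P_cr/n = 144900/3.5 = 41390 N.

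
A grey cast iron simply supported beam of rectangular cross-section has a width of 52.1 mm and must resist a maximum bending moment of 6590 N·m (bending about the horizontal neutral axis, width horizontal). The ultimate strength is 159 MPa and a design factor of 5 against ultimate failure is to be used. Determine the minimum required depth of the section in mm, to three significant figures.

σ_allow = 159/5 = 31.80 MPa.
For a rectangular section σ = 6M/(bh²), so h² = 6M/(b σ_allow) = 6×6590000/(52.1×31.80) = 23870 mm².
h = 154.5 mm.

h = 154 mm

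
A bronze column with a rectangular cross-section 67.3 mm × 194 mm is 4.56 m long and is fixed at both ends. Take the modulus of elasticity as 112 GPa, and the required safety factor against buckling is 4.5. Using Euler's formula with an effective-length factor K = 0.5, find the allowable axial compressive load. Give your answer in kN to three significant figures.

Buckling occurs about the weak axis: I_min = h·b³/12 = 194×67.3³/12 = 4.928×10^6 mm⁴ (b = 67.3 mm is the smaller dimension).
Effective length L_e = KL = 0.5×4.56 m = 2280 mm.
Euler critical load P_cr = π²EI/L_e² = π²×112000×4.928×10^6/2280² = 1.048×10^6 N.
P_allow = P_cr/n = 1.048×10^6/4.5 = 232900 N.

P_allow = 233 kN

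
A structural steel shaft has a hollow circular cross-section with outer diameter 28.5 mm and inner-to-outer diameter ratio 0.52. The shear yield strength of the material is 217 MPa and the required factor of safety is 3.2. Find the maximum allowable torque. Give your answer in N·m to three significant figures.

τ_allow = 217/3.2 = 67.81 MPa.
For a hollow shaft T_allow = τ_allow·πd_o³(1−k⁴)/16 with 1−k⁴ = 0.9269, so πd_o³(1−k⁴)/16 = 4213 mm³.
T_allow = 67.81×4213 = 285700 N·mm = 285.7 N·m.

T_allow = 286 N·m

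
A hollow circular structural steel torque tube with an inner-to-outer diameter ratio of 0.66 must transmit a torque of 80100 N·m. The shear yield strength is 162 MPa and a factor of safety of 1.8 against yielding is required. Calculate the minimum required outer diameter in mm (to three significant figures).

τ_allow = 162/1.8 = 90.00 MPa.
For a hollow shaft τ = 16T/[πd_o³(1−k⁴)] with k = 0.66, so 1−k⁴ = 0.8103.
d_o³ = 16T/[π τ_allow (1−k⁴)] = 16×8.0100×10^7/(π×90.00×0.8103) = 5.594×10^6 mm³.
d_o = 177.5 mm.

d_o = 178 mm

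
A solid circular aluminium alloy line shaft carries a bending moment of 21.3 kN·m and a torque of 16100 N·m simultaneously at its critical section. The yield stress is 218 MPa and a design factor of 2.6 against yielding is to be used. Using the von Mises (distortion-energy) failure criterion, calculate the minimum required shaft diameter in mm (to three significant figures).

σ_allow = σ_y/n = 218/2.6 = 83.85 MPa.
For a solid shaft σ_b = 32M/(πd³) and τ = 16T/(πd³), so the von Mises stress is σ' = (16/πd³)·√(4M²+3T²).
√(4M²+3T²) = √(4×(2.130×10^7)² + 3×(1.610×10^7)²) = 5.092×10^7 N·mm.
d³ = 16×5.092×10^7/(π×83.85) = 3.093×10^6 mm³.
d = 145.7 mm.

d = 146 mm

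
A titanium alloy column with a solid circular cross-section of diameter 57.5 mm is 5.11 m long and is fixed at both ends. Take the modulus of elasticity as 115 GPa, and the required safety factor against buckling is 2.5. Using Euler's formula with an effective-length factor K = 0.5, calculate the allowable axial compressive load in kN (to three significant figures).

P_allow = 37.3 kN

I = πd⁴/64 = π×57.5⁴/64 = 536600 mm⁴.
Effective length L_e = KL = 0.5×5.11 m = 2555 mm.
Euler critical load P_cr = π²EI/L_e² = π²×115000×536600/2555² = 93290 N.
P_allow = P_cr/n = 93290/2.5 = 37320 N.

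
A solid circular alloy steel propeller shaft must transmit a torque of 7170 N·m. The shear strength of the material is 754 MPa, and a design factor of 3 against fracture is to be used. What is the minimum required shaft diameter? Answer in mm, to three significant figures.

Allowable shear stress τ_allow = 754/3 = 251.3 MPa.
For a solid shaft τ = 16T/(πd³), so d³ = 16T/(π τ_allow) = 16×7170000/(π×251.3) = 145300 mm³.
d = (145300)^(1/3) = 52.57 mm.

d = 52.6 mm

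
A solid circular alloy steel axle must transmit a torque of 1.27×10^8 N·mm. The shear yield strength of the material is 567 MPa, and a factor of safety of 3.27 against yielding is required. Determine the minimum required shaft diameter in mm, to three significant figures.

d = 155 mm

Allowable shear stress τ_allow = 567/3.27 = 173.4 MPa.
For a solid shaft τ = 16T/(πd³), so d³ = 16T/(π τ_allow) = 16×1.2700×10^8/(π×173.4) = 3.730×10^6 mm³.
d = (3.730×10^6)^(1/3) = 155.1 mm.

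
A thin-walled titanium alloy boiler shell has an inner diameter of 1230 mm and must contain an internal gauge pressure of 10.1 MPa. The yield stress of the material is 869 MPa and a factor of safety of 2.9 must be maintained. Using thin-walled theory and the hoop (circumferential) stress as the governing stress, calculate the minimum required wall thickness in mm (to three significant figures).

σ_allow = 869/2.9 = 299.7 MPa.
Hoop stress σ_h = pD/(2t), so t = pD/(2σ_allow) = 10.1×1230/(2×299.7) = 20.73 mm.

t = 20.7 mm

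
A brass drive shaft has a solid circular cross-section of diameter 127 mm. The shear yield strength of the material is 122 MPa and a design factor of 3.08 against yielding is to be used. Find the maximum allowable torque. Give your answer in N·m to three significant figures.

T_allow = 15900 N·m

τ_allow = 122/3.08 = 39.61 MPa.
For a solid shaft T_allow = τ_allow·πd³/16; πd³/16 = π×127³/16 = 402200 mm³.
T_allow = 39.61×402200 = 1.593×10^7 N·mm = 15930 N·m.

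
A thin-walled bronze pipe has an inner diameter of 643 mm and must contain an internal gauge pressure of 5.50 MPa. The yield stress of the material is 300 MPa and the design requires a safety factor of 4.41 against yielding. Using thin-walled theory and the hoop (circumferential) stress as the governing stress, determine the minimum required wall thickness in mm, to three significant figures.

t = 26.0 mm

σ_allow = 300/4.41 = 68.03 MPa.
Hoop stress σ_h = pD/(2t), so t = pD/(2σ_allow) = 5.50×643/(2×68.03) = 25.99 mm.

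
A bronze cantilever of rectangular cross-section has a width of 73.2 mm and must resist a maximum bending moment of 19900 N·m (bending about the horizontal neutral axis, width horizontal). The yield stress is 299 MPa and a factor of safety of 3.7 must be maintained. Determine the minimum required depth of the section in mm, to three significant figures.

σ_allow = 299/3.7 = 80.81 MPa.
For a rectangular section σ = 6M/(bh²), so h² = 6M/(b σ_allow) = 6×1.9900×10^7/(73.2×80.81) = 20180 mm².
h = 142.1 mm.

h = 142 mm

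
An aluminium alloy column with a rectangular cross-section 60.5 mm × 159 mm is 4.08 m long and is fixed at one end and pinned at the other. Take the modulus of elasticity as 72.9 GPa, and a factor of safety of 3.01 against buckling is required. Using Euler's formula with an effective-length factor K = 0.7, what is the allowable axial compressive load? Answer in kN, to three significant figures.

P_allow = 86.0 kN

Buckling occurs about the weak axis: I_min = h·b³/12 = 159×60.5³/12 = 2.934×10^6 mm⁴ (b = 60.5 mm is the smaller dimension).
Effective length L_e = KL = 0.7×4.08 m = 2856 mm.
Euler critical load P_cr = π²EI/L_e² = π²×72900×2.934×10^6/2856² = 258800 N.
P_allow = P_cr/n = 258800/3.01 = 85990 N.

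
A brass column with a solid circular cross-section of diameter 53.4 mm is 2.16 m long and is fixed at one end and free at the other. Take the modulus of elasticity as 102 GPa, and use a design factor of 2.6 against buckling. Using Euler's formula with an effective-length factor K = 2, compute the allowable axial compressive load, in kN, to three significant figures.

P_allow = 8.28 kN

I = πd⁴/64 = π×53.4⁴/64 = 399100 mm⁴.
Effective length L_e = KL = 2×2.16 m = 4320 mm.
Euler critical load P_cr = π²EI/L_e² = π²×102000×399100/4320² = 21530 N.
P_allow = P_cr/n = 21530/2.6 = 8281 N.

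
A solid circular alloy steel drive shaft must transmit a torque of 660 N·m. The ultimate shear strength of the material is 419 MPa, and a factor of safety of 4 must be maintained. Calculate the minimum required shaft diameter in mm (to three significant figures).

d = 31.8 mm

Allowable shear stress τ_allow = 419/4 = 104.8 MPa.
For a solid shaft τ = 16T/(πd³), so d³ = 16T/(π τ_allow) = 16×660000/(π×104.8) = 32090 mm³.
d = (32090)^(1/3) = 31.78 mm.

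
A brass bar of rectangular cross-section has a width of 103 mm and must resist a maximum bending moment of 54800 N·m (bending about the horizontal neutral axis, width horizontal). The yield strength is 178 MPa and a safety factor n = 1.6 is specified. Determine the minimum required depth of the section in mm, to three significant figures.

h = 169 mm

σ_allow = 178/1.6 = 111.2 MPa.
For a rectangular section σ = 6M/(bh²), so h² = 6M/(b σ_allow) = 6×5.4800×10^7/(103×111.2) = 28690 mm².
h = 169.4 mm.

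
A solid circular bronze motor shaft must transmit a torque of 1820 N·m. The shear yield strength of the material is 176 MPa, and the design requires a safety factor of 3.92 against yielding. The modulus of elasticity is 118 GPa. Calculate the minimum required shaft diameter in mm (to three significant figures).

Allowable shear stress τ_allow = 176/3.92 = 44.90 MPa.
For a solid shaft τ = 16T/(πd³), so d³ = 16T/(π τ_allow) = 16×1820000/(π×44.90) = 206500 mm³.
d = (206500)^(1/3) = 59.10 mm.

d = 59.1 mm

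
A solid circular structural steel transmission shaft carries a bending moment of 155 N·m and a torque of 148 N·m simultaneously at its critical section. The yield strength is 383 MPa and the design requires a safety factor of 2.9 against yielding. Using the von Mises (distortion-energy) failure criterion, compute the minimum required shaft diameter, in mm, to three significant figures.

d = 24.9 mm

σ_allow = σ_y/n = 383/2.9 = 132.1 MPa.
For a solid shaft σ_b = 32M/(πd³) and τ = 16T/(πd³), so the von Mises stress is σ' = (16/πd³)·√(4M²+3T²).
√(4M²+3T²) = √(4×(155000)² + 3×(148000)²) = 402300 N·mm.
d³ = 16×402300/(π×132.1) = 15510 mm³.
d = 24.94 mm.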